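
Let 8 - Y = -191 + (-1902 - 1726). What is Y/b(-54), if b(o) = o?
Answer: -3827/54 ≈ -70.870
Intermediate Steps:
Y = 3827 (Y = 8 - (-191 + (-1902 - 1726)) = 8 - (-191 - 3628) = 8 - 1*(-3819) = 8 + 3819 = 3827)
Y/b(-54) = 3827/(-54) = 3827*(-1/54) = -3827/54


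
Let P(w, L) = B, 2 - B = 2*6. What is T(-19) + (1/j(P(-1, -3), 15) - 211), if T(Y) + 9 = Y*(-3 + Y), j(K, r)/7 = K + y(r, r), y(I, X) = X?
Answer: 6931/35 ≈ 198.03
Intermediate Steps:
B = -10 (B = 2 - 2*6 = 2 - 1*12 = 2 - 12 = -10)
P(w, L) = -10
j(K, r) = 7*K + 7*r (j(K, r) = 7*(K + r) = 7*K + 7*r)
T(Y) = -9 + Y*(-3 + Y)
T(-19) + (1/j(P(-1, -3), 15) - 211) = (-9 + (-19)² - 3*(-19)) + (1/(7*(-10) + 7*15) - 211) = (-9 + 361 + 57) + (1/(-70 + 105) - 211) = 409 + (1/35 - 211) = 409 - 7384/35 = 6931/35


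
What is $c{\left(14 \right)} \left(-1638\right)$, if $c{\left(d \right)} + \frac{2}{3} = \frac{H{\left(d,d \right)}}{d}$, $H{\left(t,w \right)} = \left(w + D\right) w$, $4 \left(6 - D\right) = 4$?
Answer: $-30030$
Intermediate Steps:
$D = 5$ ($D = 6 - 1 = 5$)
$H{\left(t,w \right)} = w \left(5 + w\right)$ ($H{\left(t,w \right)} = \left(w + 5\right) w = \left(5 + w\right) w = w \left(5 + w\right)$)
$c{\left(d \right)} = \frac{13}{3} + d$ ($c{\left(d \right)} = - \frac{2}{3} + \frac{d \left(5 + d\right)}{d} = - \frac{2}{3} + \left(5 + d\right) = \frac{13}{3} + d$)
$c{\left(14 \right)} \left(-1638\right) = \left(\frac{13}{3} + 14\right) \left(-1638\right) = \frac{55}{3} \left(-1638\right) = -30030$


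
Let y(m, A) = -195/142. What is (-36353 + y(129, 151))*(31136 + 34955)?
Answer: -341182957211/142 ≈ -2.4027e+9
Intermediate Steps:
y(m, A) = -195/142 (y(m, A) = -195*1/142 = -195/142)
(-36353 + y(129, 151))*(31136 + 34955) = (-36353 - 195/142)*(31136 + 34955) = -5162321/142*66091 = -341182957211/142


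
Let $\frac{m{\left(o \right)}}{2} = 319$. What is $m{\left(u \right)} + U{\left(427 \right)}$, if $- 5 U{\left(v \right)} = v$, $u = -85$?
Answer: $\frac{2763}{5} \approx 552.6$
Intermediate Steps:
$U{\left(v \right)} = - \frac{v}{5}$
$m{\left(o \right)} = 638$ ($m{\left(o \right)} = 2 \cdot 319 = 638$)
$m{\left(u \right)} + U{\left(427 \right)} = 638 - \frac{427}{5} = \frac{2763}{5}$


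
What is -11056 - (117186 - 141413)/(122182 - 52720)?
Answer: -767947645/69462 ≈ -11056.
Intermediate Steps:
-11056 - (117186 - 141413)/(122182 - 52720) = -11056 - (-24227)/69462 = -11056 - 1*(-24227/69462) = -11056 + 24227/69462 = -767947645/69462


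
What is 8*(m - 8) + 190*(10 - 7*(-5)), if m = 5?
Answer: 8526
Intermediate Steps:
8*(m - 8) + 190*(10 - 7*(-5)) = 8*(5 - 8) + 190*(10 - 7*(-5)) = 8*(-3) + 190*(10 + 35) = -24 + 190*45 = -24 + 8550 = 8526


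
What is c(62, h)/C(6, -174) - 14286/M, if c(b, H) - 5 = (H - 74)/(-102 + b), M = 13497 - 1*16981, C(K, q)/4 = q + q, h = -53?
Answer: 66192101/16165760 ≈ 4.0946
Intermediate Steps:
C(K, q) = 8*q (C(K, q) = 4*(q + q) = 4*(2*q) = 8*q)
M = -3484 (M = 13497 - 16981 = -3484)
c(b, H) = 5 + (-74 + H)/(-102 + b) (c(b, H) = 5 + (H - 74)/(-102 + b) = 5 + (-74 + H)/(-102 + b))
c(62, h)/C(6, -174) - 14286/M = ((-584 - 53 + 5*62)/(-102 + 62))/((8*(-174))) - 14286/(-3484) = ((-584 - 53 + 310)/(-40))/(-1392) - 14286*(-1/3484) = -1/40*(-327)*(-1/1392) + 7143/1742 = (327/40)*(-1/1392) + 7143/1742 = -109/18560 + 7143/1742 = 66192101/16165760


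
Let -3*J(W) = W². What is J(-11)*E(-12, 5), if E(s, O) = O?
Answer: -605/3 ≈ -201.67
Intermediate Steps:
J(W) = -W²/3
J(-11)*E(-12, 5) = -⅓*(-11)²*5 = -⅓*121*5 = -121/3*5 = -605/3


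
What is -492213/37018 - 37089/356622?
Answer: -14742245424/1100119433 ≈ -13.401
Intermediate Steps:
-492213/37018 - 37089/356622 = -492213*1/37018 - 37089*1/356622 = -492213/37018 - 12363/118874 = -14742245424/1100119433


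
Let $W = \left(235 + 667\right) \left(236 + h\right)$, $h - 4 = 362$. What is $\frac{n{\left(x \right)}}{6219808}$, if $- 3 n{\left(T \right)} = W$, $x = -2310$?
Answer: $- \frac{19393}{666408} \approx -0.029101$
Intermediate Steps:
$h = 366$ ($h = 4 + 362 = 366$)
$W = 543004$ ($W = \left(235 + 667\right) \left(236 + 366\right) = 902 \cdot 602 = 543004$)
$n{\left(T \right)} = - \frac{543004}{3}$ ($n{\left(T \right)} = \left(- \frac{1}{3}\right) 543004 = - \frac{543004}{3}$)
$\frac{n{\left(x \right)}}{6219808} = - \frac{543004}{3 \cdot 6219808} = \left(- \frac{543004}{3}\right) \frac{1}{6219808} = - \frac{19393}{666408}$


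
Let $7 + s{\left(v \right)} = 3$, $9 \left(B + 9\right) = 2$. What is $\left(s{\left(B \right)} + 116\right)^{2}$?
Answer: $12544$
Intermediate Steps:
$B = - \frac{79}{9}$ ($B = -9 + \frac{1}{9} \cdot 2 = -9 + \frac{2}{9} = - \frac{79}{9} \approx -8.7778$)
$s{\left(v \right)} = -4$ ($s{\left(v \right)} = -7 + 3 = -4$)
$\left(s{\left(B \right)} + 116\right)^{2} = \left(-4 + 116\right)^{2} = 112^{2} = 12544$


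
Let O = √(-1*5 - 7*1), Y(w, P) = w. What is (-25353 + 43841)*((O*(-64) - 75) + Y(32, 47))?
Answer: -794984 - 2366464*I*√3 ≈ -7.9498e+5 - 4.0988e+6*I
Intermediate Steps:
O = 2*I*√3 (O = √(-5 - 7) = √(-12) = 2*I*√3 ≈ 3.4641*I)
(-25353 + 43841)*((O*(-64) - 75) + Y(32, 47)) = (-25353 + 43841)*(((2*I*√3)*(-64) - 75) + 32) = 18488*((-128*I*√3 - 75) + 32) = 18488*((-75 - 128*I*√3) + 32) = 18488*(-43 - 128*I*√3) = -794984 - 2366464*I*√3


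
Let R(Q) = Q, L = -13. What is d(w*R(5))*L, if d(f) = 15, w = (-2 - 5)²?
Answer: -195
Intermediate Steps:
w = 49 (w = (-7)² = 49)
d(w*R(5))*L = 15*(-13) = -195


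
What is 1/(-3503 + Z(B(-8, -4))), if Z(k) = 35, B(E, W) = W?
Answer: -1/3468 ≈ -0.00028835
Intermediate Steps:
1/(-3503 + Z(B(-8, -4))) = 1/(-3503 + 35) = 1/(-3468) = -1/3468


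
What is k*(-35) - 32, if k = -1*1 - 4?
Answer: 143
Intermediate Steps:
k = -5 (k = -1 - 4 = -5)
k*(-35) - 32 = -5*(-35) - 32 = 175 - 32 = 143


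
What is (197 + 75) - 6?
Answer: 266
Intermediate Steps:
(197 + 75) - 6 = 272 - 6 = 266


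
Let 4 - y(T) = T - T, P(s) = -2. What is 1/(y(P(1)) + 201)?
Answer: 1/205 ≈ 0.0048781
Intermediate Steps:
y(T) = 4 (y(T) = 4 - (T - T) = 4 - 1*0 = 4 + 0 = 4)
1/(y(P(1)) + 201) = 1/(4 + 201) = 1/205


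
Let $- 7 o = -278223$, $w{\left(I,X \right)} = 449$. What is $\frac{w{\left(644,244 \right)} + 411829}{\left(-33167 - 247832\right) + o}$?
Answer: $- \frac{1442973}{844385} \approx -1.7089$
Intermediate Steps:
$o = \frac{278223}{7}$ ($o = \left(- \frac{1}{7}\right) \left(-278223\right) = \frac{278223}{7} \approx 39746.0$)
$\frac{w{\left(644,244 \right)} + 411829}{\left(-33167 - 247832\right) + o} = \frac{449 + 411829}{\left(-33167 - 247832\right) + \frac{278223}{7}} = \frac{412278}{\left(-33167 - 247832\right) + \frac{278223}{7}} = \frac{412278}{-280999 + \frac{278223}{7}} = \frac{412278}{- \frac{1688770}{7}} = 412278 \left(- \frac{7}{1688770}\right) = - \frac{1442973}{844385}$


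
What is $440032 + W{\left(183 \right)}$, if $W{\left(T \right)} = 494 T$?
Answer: $530434$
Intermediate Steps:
$440032 + W{\left(183 \right)} = 440032 + 494 \cdot 183 = 440032 + 90402 = 530434$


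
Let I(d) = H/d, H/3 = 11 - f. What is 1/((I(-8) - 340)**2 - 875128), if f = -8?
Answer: -64/48296463 ≈ -1.3251e-6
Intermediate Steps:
H = 57 (H = 3*(11 - 1*(-8)) = 3*(11 + 8) = 3*19 = 57)
I(d) = 57/d
1/((I(-8) - 340)**2 - 875128) = 1/((57/(-8) - 340)**2 - 875128) = 1/((57*(-1/8) - 340)**2 - 875128) = 1/((-57/8 - 340)**2 - 875128) = 1/((-2777/8)**2 - 875128) = 1/(7711729/64 - 875128) = 1/(-48296463/64) = -64/48296463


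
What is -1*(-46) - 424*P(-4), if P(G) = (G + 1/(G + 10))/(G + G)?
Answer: -943/6 ≈ -157.17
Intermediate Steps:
P(G) = (G + 1/(10 + G))/(2*G) (P(G) = (G + 1/(10 + G))/((2*G)) = (G + 1/(10 + G))*(1/(2*G)) = (G + 1/(10 + G))/(2*G))
-1*(-46) - 424*P(-4) = -1*(-46) - 212*(1 + (-4)² + 10*(-4))/((-4)*(10 - 4)) = 46 - 212*(-1)*(1 + 16 - 40)/(4*6) = 46 - 212*(-1)*(-23)/(4*6) = 46 - 424*23/48 = 46 - 1219/6 = -943/6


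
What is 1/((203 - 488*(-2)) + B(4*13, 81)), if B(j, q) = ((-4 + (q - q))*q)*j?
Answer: -1/15669 ≈ -6.3820e-5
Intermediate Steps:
B(j, q) = -4*j*q (B(j, q) = ((-4 + 0)*q)*j = (-4*q)*j = -4*j*q)
1/((203 - 488*(-2)) + B(4*13, 81)) = 1/((203 - 488*(-2)) - 4*4*13*81) = 1/((203 + 976) - 4*52*81) = 1/(1179 - 16848) = 1/(-15669) = -1/15669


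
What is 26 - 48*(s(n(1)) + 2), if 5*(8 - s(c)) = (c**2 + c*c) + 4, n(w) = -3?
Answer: -1214/5 ≈ -242.80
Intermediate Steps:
s(c) = 36/5 - 2*c**2/5 (s(c) = 8 - ((c**2 + c*c) + 4)/5 = 8 - ((c**2 + c**2) + 4)/5 = 8 - (2*c**2 + 4)/5 = 8 - (4 + 2*c**2)/5 = 8 + (-4/5 - 2*c**2/5) = 36/5 - 2*c**2/5)
26 - 48*(s(n(1)) + 2) = 26 - 48*((36/5 - 2/5*(-3)**2) + 2) = 26 - 48*((36/5 - 2/5*9) + 2) = 26 - 48*((36/5 - 18/5) + 2) = 26 - 48*(18/5 + 2) = 26 - 48*28/5 = 26 - 1344/5 = -1214/5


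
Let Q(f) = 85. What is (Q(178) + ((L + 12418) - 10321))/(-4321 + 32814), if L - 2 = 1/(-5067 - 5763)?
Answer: 23652719/308579190 ≈ 0.076650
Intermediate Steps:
L = 21659/10830 (L = 2 + 1/(-5067 - 5763) = 2 + 1/(-10830) = 2 - 1/10830 = 21659/10830 ≈ 1.9999)
(Q(178) + ((L + 12418) - 10321))/(-4321 + 32814) = (85 + ((21659/10830 + 12418) - 10321))/(-4321 + 32814) = (85 + (134508599/10830 - 10321))/28493 = (85 + 22732169/10830)*(1/28493) = (23652719/10830)*(1/28493) = 23652719/308579190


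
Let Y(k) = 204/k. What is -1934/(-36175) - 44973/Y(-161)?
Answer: 87310338937/2459900 ≈ 35493.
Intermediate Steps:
-1934/(-36175) - 44973/Y(-161) = -1934/(-36175) - 44973/(204/(-161)) = -1934*(-1/36175) - 44973/(204*(-1/161)) = 1934/36175 - 44973/(-204/161) = 1934/36175 - 44973*(-161/204) = 1934/36175 + 2413551/68 = 87310338937/2459900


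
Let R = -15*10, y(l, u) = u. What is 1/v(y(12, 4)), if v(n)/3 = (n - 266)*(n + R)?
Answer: 1/114756 ≈ 8.7141e-6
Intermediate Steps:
R = -150
v(n) = 3*(-266 + n)*(-150 + n) (v(n) = 3*((n - 266)*(n - 150)) = 3*((-266 + n)*(-150 + n)) = 3*(-266 + n)*(-150 + n))
1/v(y(12, 4)) = 1/(119700 - 1248*4 + 3*4²) = 1/(119700 - 4992 + 3*16) = 1/(119700 - 4992 + 48) = 1/114756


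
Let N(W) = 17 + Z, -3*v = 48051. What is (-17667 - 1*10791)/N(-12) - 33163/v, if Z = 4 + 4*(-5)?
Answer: -455778623/16017 ≈ -28456.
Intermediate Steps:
v = -16017 (v = -⅓*48051 = -16017)
Z = -16 (Z = 4 - 20 = -16)
N(W) = 1 (N(W) = 17 - 16 = 1)
(-17667 - 1*10791)/N(-12) - 33163/v = (-17667 - 1*10791)/1 - 33163/(-16017) = (-17667 - 10791)*1 - 33163*(-1/16017) = -28458*1 + 33163/16017 = -28458 + 33163/16017 = -455778623/16017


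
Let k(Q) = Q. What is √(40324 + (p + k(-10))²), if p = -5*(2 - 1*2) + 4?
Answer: 2*√10090 ≈ 200.90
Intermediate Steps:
p = 4 (p = -5*(2 - 2) + 4 = -5*0 + 4 = 0 + 4 = 4)
√(40324 + (p + k(-10))²) = √(40324 + (4 - 10)²) = √(40324 + (-6)²) = √(40324 + 36) = √40360 = 2*√10090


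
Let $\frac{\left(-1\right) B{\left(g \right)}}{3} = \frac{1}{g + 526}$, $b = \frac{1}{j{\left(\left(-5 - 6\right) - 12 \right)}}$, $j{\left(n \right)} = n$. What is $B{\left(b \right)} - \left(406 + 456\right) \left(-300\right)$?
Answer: $\frac{3128284131}{12097} \approx 2.586 \cdot 10^{5}$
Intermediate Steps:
$b = - \frac{1}{23}$ ($b = \frac{1}{\left(-5 - 6\right) - 12} = \frac{1}{-11 - 12} = \frac{1}{-23} = - \frac{1}{23} \approx -0.043478$)
$B{\left(g \right)} = - \frac{3}{526 + g}$ ($B{\left(g \right)} = - \frac{3}{g + 526} = - \frac{3}{526 + g}$)
$B{\left(b \right)} - \left(406 + 456\right) \left(-300\right) = - \frac{3}{526 - \frac{1}{23}} - \left(406 + 456\right) \left(-300\right) = - \frac{3}{\frac{12097}{23}} - 862 \left(-300\right) = \left(-3\right) \frac{23}{12097} - -258600 = - \frac{69}{12097} + 258600 = \frac{3128284131}{12097}$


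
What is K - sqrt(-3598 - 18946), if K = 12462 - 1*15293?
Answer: -2831 - 4*I*sqrt(1409) ≈ -2831.0 - 150.15*I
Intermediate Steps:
K = -2831 (K = 12462 - 15293 = -2831)
K - sqrt(-3598 - 18946) = -2831 - sqrt(-3598 - 18946) = -2831 - sqrt(-22544) = -2831 - 4*I*sqrt(1409)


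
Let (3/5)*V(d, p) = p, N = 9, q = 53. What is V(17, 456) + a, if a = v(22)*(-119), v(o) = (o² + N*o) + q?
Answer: -86705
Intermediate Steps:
v(o) = 53 + o² + 9*o (v(o) = (o² + 9*o) + 53 = 53 + o² + 9*o)
V(d, p) = 5*p/3
a = -87465 (a = (53 + 22² + 9*22)*(-119) = (53 + 484 + 198)*(-119) = 735*(-119) = -87465)
V(17, 456) + a = (5/3)*456 - 87465 = 760 - 87465 = -86705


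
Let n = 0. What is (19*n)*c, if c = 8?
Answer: 0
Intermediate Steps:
(19*n)*c = (19*0)*8 = 0*8 = 0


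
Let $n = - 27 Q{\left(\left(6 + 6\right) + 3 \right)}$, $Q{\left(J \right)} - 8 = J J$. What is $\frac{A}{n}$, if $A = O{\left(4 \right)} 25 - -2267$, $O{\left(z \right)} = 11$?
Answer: $- \frac{2542}{6291} \approx -0.40407$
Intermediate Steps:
$Q{\left(J \right)} = 8 + J^{2}$ ($Q{\left(J \right)} = 8 + J J = 8 + J^{2}$)
$A = 2542$ ($A = 11 \cdot 25 - -2267 = 275 + 2267 = 2542$)
$n = -6291$ ($n = - 27 \left(8 + \left(\left(6 + 6\right) + 3\right)^{2}\right) = - 27 \left(8 + \left(12 + 3\right)^{2}\right) = - 27 \left(8 + 15^{2}\right) = - 27 \left(8 + 225\right) = \left(-27\right) 233 = -6291$)
$\frac{A}{n} = \frac{2542}{-6291} = 2542 \left(- \frac{1}{6291}\right) = - \frac{2542}{6291}$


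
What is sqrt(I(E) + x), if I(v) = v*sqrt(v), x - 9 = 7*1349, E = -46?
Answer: sqrt(9452 - 46*I*sqrt(46)) ≈ 97.235 - 1.604*I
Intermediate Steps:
x = 9452 (x = 9 + 7*1349 = 9 + 9443 = 9452)
I(v) = v**(3/2)
sqrt(I(E) + x) = sqrt((-46)**(3/2) + 9452) = sqrt(-46*I*sqrt(46) + 9452) = sqrt(9452 - 46*I*sqrt(46))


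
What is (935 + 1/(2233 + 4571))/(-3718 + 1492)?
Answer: -6361741/15145704 ≈ -0.42004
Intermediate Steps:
(935 + 1/(2233 + 4571))/(-3718 + 1492) = (935 + 1/6804)/(-2226) = (935 + 1/6804)*(-1/2226) = (6361741/6804)*(-1/2226) = -6361741/15145704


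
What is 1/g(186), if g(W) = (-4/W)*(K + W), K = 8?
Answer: -93/388 ≈ -0.23969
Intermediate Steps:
g(W) = -4*(8 + W)/W (g(W) = (-4/W)*(8 + W) = -4*(8 + W)/W)
1/g(186) = 1/(-4 - 32/186) = 1/(-4 - 32*1/186) = 1/(-4 - 16/93) = 1/(-388/93) = -93/388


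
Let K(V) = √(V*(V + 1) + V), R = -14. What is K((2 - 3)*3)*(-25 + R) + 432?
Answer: 432 - 39*√3 ≈ 364.45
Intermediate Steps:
K(V) = √(V + V*(1 + V)) (K(V) = √(V*(1 + V) + V) = √(V + V*(1 + V)))
K((2 - 3)*3)*(-25 + R) + 432 = √(((2 - 3)*3)*(2 + (2 - 3)*3))*(-25 - 14) + 432 = √((-1*3)*(2 - 1*3))*(-39) + 432 = √(-3*(2 - 3))*(-39) + 432 = √(-3*(-1))*(-39) + 432 = √3*(-39) + 432 = -39*√3 + 432 = 432 - 39*√3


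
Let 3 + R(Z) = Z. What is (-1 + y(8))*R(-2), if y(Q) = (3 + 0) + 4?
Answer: -30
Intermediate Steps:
R(Z) = -3 + Z
y(Q) = 7 (y(Q) = 3 + 4 = 7)
(-1 + y(8))*R(-2) = (-1 + 7)*(-3 - 2) = 6*(-5) = -30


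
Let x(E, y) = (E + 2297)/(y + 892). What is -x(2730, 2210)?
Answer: -457/282 ≈ -1.6206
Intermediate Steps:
x(E, y) = (2297 + E)/(892 + y)
-x(2730, 2210) = -(2297 + 2730)/(892 + 2210) = -5027/3102 = -1*457/282 = -457/282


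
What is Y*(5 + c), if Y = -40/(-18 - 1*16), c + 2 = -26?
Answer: -460/17 ≈ -27.059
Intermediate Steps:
c = -28 (c = -2 - 26 = -28)
Y = 20/17 (Y = -40/(-18 - 16) = -40/(-34) = -40*(-1/34) = 20/17 ≈ 1.1765)
Y*(5 + c) = 20*(5 - 28)/17 = (20/17)*(-23) = -460/17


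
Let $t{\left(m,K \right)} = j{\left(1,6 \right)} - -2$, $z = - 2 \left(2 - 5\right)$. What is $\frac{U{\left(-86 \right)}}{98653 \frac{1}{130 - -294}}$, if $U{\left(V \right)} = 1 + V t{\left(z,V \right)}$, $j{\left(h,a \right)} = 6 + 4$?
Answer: $- \frac{437144}{98653} \approx -4.4311$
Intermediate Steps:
$j{\left(h,a \right)} = 10$
$z = 6$ ($z = \left(-2\right) \left(-3\right) = 6$)
$t{\left(m,K \right)} = 12$ ($t{\left(m,K \right)} = 10 - -2 = 10 + 2 = 12$)
$U{\left(V \right)} = 1 + 12 V$ ($U{\left(V \right)} = 1 + V 12 = 1 + 12 V$)
$\frac{U{\left(-86 \right)}}{98653 \frac{1}{130 - -294}} = \frac{1 + 12 \left(-86\right)}{98653 \frac{1}{130 - -294}} = \frac{1 - 1032}{98653 \frac{1}{130 + 294}} = - \frac{1031}{98653 \cdot \frac{1}{424}} = - \frac{1031}{\frac{98653}{424}} = \left(-1031\right) \frac{424}{98653} = - \frac{437144}{98653}$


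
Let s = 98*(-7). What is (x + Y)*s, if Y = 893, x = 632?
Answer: -1046150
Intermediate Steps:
s = -686
(x + Y)*s = (632 + 893)*(-686) = 1525*(-686) = -1046150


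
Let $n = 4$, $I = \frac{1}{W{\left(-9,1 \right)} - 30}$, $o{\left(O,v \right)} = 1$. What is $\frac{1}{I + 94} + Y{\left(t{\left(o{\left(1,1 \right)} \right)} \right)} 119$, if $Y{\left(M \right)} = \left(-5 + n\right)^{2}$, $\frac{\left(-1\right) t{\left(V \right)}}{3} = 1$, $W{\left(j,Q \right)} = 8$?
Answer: $\frac{245995}{2067} \approx 119.01$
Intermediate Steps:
$t{\left(V \right)} = -3$ ($t{\left(V \right)} = \left(-3\right) 1 = -3$)
$I = - \frac{1}{22}$ ($I = \frac{1}{8 - 30} = \frac{1}{-22} = - \frac{1}{22} \approx -0.045455$)
$Y{\left(M \right)} = 1$ ($Y{\left(M \right)} = \left(-5 + 4\right)^{2} = \left(-1\right)^{2} = 1$)
$\frac{1}{I + 94} + Y{\left(t{\left(o{\left(1,1 \right)} \right)} \right)} 119 = \frac{1}{- \frac{1}{22} + 94} + 1 \cdot 119 = \frac{1}{\frac{2067}{22}} + 119 = \frac{22}{2067} + 119 = \frac{245995}{2067}$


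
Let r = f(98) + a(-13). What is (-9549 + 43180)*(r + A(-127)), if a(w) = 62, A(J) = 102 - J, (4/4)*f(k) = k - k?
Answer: 9786621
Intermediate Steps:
f(k) = 0 (f(k) = k - k = 0)
r = 62 (r = 0 + 62 = 62)
(-9549 + 43180)*(r + A(-127)) = (-9549 + 43180)*(62 + (102 - 1*(-127))) = 33631*(62 + (102 + 127)) = 33631*(62 + 229) = 33631*291 = 9786621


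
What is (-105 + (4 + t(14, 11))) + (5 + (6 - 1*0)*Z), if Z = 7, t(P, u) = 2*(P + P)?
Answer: 2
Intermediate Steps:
t(P, u) = 4*P (t(P, u) = 2*(2*P) = 4*P)
(-105 + (4 + t(14, 11))) + (5 + (6 - 1*0)*Z) = (-105 + (4 + 4*14)) + (5 + (6 - 1*0)*7) = (-105 + (4 + 56)) + (5 + (6 + 0)*7) = (-105 + 60) + (5 + 6*7) = -45 + (5 + 42) = -45 + 47 = 2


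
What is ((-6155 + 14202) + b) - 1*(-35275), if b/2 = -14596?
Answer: 14130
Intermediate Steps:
b = -29192 (b = 2*(-14596) = -29192)
((-6155 + 14202) + b) - 1*(-35275) = ((-6155 + 14202) - 29192) - 1*(-35275) = (8047 - 29192) + 35275 = -21145 + 35275 = 14130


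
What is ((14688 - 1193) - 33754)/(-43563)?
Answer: 6753/14521 ≈ 0.46505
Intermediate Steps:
((14688 - 1193) - 33754)/(-43563) = (13495 - 33754)*(-1/43563) = -20259*(-1/43563) = 6753/14521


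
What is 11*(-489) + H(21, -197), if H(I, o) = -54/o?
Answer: -1059609/197 ≈ -5378.7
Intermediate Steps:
11*(-489) + H(21, -197) = 11*(-489) - 54/(-197) = -5379 - 54*(-1/197) = -5379 + 54/197 = -1059609/197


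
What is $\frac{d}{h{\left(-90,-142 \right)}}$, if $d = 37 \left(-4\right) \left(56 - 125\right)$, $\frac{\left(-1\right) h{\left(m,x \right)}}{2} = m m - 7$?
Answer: $- \frac{5106}{8093} \approx -0.63092$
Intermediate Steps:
$h{\left(m,x \right)} = 14 - 2 m^{2}$ ($h{\left(m,x \right)} = - 2 \left(m m - 7\right) = - 2 \left(m^{2} - 7\right) = - 2 \left(-7 + m^{2}\right) = 14 - 2 m^{2}$)
$d = 10212$ ($d = \left(-148\right) \left(-69\right) = 10212$)
$\frac{d}{h{\left(-90,-142 \right)}} = \frac{10212}{14 - 2 \left(-90\right)^{2}} = \frac{10212}{14 - 16200} = \frac{10212}{-16186} = 10212 \left(- \frac{1}{16186}\right) = - \frac{5106}{8093}$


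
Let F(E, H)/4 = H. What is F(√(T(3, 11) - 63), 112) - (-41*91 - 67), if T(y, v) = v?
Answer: 4246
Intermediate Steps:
F(E, H) = 4*H
F(√(T(3, 11) - 63), 112) - (-41*91 - 67) = 4*112 - (-41*91 - 67) = 448 - (-3731 - 67) = 448 - 1*(-3798) = 448 + 3798 = 4246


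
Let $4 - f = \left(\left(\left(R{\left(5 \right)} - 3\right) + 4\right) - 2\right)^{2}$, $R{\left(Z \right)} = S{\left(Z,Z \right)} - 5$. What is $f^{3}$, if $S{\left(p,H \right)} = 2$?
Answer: $-1728$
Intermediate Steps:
$R{\left(Z \right)} = -3$ ($R{\left(Z \right)} = 2 - 5 = -3$)
$f = -12$ ($f = 4 - \left(\left(\left(-3 - 3\right) + 4\right) - 2\right)^{2} = 4 - \left(\left(-6 + 4\right) - 2\right)^{2} = 4 - \left(-2 - 2\right)^{2} = 4 - \left(-4\right)^{2} = 4 - 16 = -12$)
$f^{3} = \left(-12\right)^{3} = -1728$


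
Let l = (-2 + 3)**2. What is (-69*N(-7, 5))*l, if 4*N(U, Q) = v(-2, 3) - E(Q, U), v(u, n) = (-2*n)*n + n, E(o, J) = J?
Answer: 138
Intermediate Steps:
v(u, n) = n - 2*n**2 (v(u, n) = -2*n**2 + n = n - 2*n**2)
N(U, Q) = -15/4 - U/4 (N(U, Q) = (3*(1 - 2*3) - U)/4 = (3*(1 - 6) - U)/4 = (3*(-5) - U)/4 = (-15 - U)/4 = -15/4 - U/4)
l = 1 (l = 1**2 = 1)
(-69*N(-7, 5))*l = -69*(-15/4 - 1/4*(-7))*1 = -69*(-15/4 + 7/4)*1 = -69*(-2)*1 = 138*1 = 138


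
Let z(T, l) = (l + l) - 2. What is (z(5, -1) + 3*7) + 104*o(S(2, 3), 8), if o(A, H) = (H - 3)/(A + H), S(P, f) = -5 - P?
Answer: 537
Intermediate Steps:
z(T, l) = -2 + 2*l (z(T, l) = 2*l - 2 = -2 + 2*l)
o(A, H) = (-3 + H)/(A + H)
(z(5, -1) + 3*7) + 104*o(S(2, 3), 8) = ((-2 + 2*(-1)) + 3*7) + 104*((-3 + 8)/((-5 - 1*2) + 8)) = ((-2 - 2) + 21) + 104*(5/((-5 - 2) + 8)) = (-4 + 21) + 104*(5/(-7 + 8)) = 17 + 104*(5/1) = 17 + 104*(1*5) = 17 + 104*5 = 17 + 520 = 537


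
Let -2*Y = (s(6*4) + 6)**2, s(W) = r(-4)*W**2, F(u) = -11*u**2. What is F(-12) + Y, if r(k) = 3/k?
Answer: -92322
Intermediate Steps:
s(W) = -3*W**2/4 (s(W) = (3/(-4))*W**2 = (3*(-1/4))*W**2 = -3*W**2/4)
Y = -90738 (Y = -(-3*(6*4)**2/4 + 6)**2/2 = -(-3/4*24**2 + 6)**2/2 = -(-3/4*576 + 6)**2/2 = -(-432 + 6)**2/2 = -1/2*(-426)**2 = -1/2*181476 = -90738)
F(-12) + Y = -11*(-12)**2 - 90738 = -11*144 - 90738 = -1584 - 90738 = -92322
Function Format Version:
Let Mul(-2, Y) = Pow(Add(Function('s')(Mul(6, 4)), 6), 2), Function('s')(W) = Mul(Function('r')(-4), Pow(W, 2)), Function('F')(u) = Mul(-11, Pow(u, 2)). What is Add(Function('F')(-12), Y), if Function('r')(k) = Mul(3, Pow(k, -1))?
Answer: -92322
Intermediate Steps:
Function('s')(W) = Mul(Rational(-3, 4), Pow(W, 2)) (Function('s')(W) = Mul(Mul(3, Pow(-4, -1)), Pow(W, 2)) = Mul(Mul(3, Rational(-1, 4)), Pow(W, 2)) = Mul(Rational(-3, 4), Pow(W, 2)))
Y = -90738 (Y = Mul(Rational(-1, 2), Pow(Add(Mul(Rational(-3, 4), Pow(Mul(6, 4), 2)), 6), 2)) = Mul(Rational(-1, 2), Pow(Add(Mul(Rational(-3, 4), Pow(24, 2)), 6), 2)) = Mul(Rational(-1, 2), Pow(Add(Mul(Rational(-3, 4), 576), 6), 2)) = Mul(Rational(-1, 2), Pow(Add(-432, 6), 2)) = Mul(Rational(-1, 2), Pow(-426, 2)) = Mul(Rational(-1, 2), 181476) = -90738)
Add(Function('F')(-12), Y) = Add(Mul(-11, Pow(-12, 2)), -90738) = Add(Mul(-11, 144), -90738) = Add(-1584, -90738) = -92322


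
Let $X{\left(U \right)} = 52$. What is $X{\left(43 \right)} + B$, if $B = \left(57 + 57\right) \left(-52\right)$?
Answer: $-5876$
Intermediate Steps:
$B = -5928$ ($B = 114 \left(-52\right) = -5928$)
$X{\left(43 \right)} + B = 52 - 5928 = -5876$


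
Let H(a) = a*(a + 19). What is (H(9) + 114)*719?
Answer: 263154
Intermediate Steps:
H(a) = a*(19 + a)
(H(9) + 114)*719 = (9*(19 + 9) + 114)*719 = (9*28 + 114)*719 = (252 + 114)*719 = 366*719 = 263154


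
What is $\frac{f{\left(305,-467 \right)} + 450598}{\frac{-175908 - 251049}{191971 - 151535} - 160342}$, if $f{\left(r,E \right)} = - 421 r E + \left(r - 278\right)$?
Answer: $- \frac{2442971671360}{6484016069} \approx -376.77$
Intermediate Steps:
$f{\left(r,E \right)} = -278 + r - 421 E r$ ($f{\left(r,E \right)} = - 421 E r + \left(-278 + r\right) = -278 + r - 421 E r$)
$\frac{f{\left(305,-467 \right)} + 450598}{\frac{-175908 - 251049}{191971 - 151535} - 160342} = \frac{\left(-278 + 305 - \left(-196607\right) 305\right) + 450598}{\frac{-175908 - 251049}{191971 - 151535} - 160342} = \frac{\left(-278 + 305 + 59965135\right) + 450598}{- \frac{426957}{40436} - 160342} = \frac{59965162 + 450598}{\left(-426957\right) \frac{1}{40436} - 160342} = \frac{60415760}{- \frac{426957}{40436} - 160342} = \frac{60415760}{- \frac{6484016069}{40436}} = 60415760 \left(- \frac{40436}{6484016069}\right) = - \frac{2442971671360}{6484016069}$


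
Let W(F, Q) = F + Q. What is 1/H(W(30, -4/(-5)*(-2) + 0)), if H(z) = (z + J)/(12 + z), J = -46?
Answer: -101/44 ≈ -2.2955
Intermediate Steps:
H(z) = (-46 + z)/(12 + z) (H(z) = (z - 46)/(12 + z) = (-46 + z)/(12 + z))
1/H(W(30, -4/(-5)*(-2) + 0)) = 1/((-46 + (30 + (-4/(-5)*(-2) + 0)))/(12 + (30 + (-4/(-5)*(-2) + 0)))) = 1/((-46 + (30 + (-4*(-1/5)*(-2) + 0)))/(12 + (30 + (-4*(-1/5)*(-2) + 0)))) = 1/((-46 + (30 + ((4/5)*(-2) + 0)))/(12 + (30 + ((4/5)*(-2) + 0)))) = 1/((-46 + (30 + (-8/5 + 0)))/(12 + (30 + (-8/5 + 0)))) = 1/((-46 + (30 - 8/5))/(12 + (30 - 8/5))) = 1/((-46 + 142/5)/(12 + 142/5)) = 1/(-88/5/(202/5)) = 1/((5/202)*(-88/5)) = 1/(-44/101) = -101/44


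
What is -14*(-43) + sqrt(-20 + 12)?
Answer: 602 + 2*I*sqrt(2) ≈ 602.0 + 2.8284*I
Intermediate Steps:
-14*(-43) + sqrt(-20 + 12) = 602 + sqrt(-8) = 602 + 2*I*sqrt(2)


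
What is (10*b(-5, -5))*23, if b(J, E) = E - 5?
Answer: -2300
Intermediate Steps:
b(J, E) = -5 + E
(10*b(-5, -5))*23 = (10*(-5 - 5))*23 = (10*(-10))*23 = -100*23 = -2300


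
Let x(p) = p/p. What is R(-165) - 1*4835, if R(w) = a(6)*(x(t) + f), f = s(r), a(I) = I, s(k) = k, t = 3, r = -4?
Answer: -4853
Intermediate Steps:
x(p) = 1
f = -4
R(w) = -18 (R(w) = 6*(1 - 4) = 6*(-3) = -18)
R(-165) - 1*4835 = -18 - 1*4835 = -18 - 4835 = -4853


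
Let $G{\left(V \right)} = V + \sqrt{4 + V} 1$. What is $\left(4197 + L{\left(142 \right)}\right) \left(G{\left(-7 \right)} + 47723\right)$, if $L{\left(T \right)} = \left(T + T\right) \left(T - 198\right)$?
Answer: $-558611212 - 11707 i \sqrt{3} \approx -5.5861 \cdot 10^{8} - 20277.0 i$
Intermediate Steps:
$L{\left(T \right)} = 2 T \left(-198 + T\right)$
$G{\left(V \right)} = V + \sqrt{4 + V}$
$\left(4197 + L{\left(142 \right)}\right) \left(G{\left(-7 \right)} + 47723\right) = \left(4197 + 2 \cdot 142 \left(-198 + 142\right)\right) \left(\left(-7 + \sqrt{4 - 7}\right) + 47723\right) = \left(4197 + 2 \cdot 142 \left(-56\right)\right) \left(\left(-7 + \sqrt{-3}\right) + 47723\right) = \left(4197 - 15904\right) \left(\left(-7 + i \sqrt{3}\right) + 47723\right) = - 11707 \left(47716 + i \sqrt{3}\right) = -558611212 - 11707 i \sqrt{3}$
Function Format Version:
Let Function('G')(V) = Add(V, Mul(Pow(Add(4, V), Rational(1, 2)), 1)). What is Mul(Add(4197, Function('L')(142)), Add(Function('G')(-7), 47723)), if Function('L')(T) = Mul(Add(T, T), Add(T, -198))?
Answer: Add(-558611212, Mul(-11707, I, Pow(3, Rational(1, 2)))) ≈ Add(-5.5861e+8, Mul(-20277., I))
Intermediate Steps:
Function('L')(T) = Mul(2, T, Add(-198, T)) (Function('L')(T) = Mul(Mul(2, T), Add(-198, T)) = Mul(2, T, Add(-198, T)))
Function('G')(V) = Add(V, Pow(Add(4, V), Rational(1, 2)))
Mul(Add(4197, Function('L')(142)), Add(Function('G')(-7), 47723)) = Mul(Add(4197, Mul(2, 142, Add(-198, 142))), Add(Add(-7, Pow(Add(4, -7), Rational(1, 2))), 47723)) = Mul(Add(4197, Mul(2, 142, -56)), Add(Add(-7, Pow(-3, Rational(1, 2))), 47723)) = Mul(Add(4197, -15904), Add(Add(-7, Mul(I, Pow(3, Rational(1, 2)))), 47723)) = Mul(-11707, Add(47716, Mul(I, Pow(3, Rational(1, 2))))) = Add(-558611212, Mul(-11707, I, Pow(3, Rational(1, 2))))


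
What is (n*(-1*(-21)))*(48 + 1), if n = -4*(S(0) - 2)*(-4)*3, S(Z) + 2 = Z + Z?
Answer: -197568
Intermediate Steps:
S(Z) = -2 + 2*Z (S(Z) = -2 + (Z + Z) = -2 + 2*Z)
n = -192 (n = -4*((-2 + 2*0) - 2)*(-4)*3 = -4*((-2 + 0) - 2)*(-4)*3 = -4*(-2 - 2)*(-4)*3 = -(-16)*(-4)*3 = -4*16*3 = -64*3 = -192)
(n*(-1*(-21)))*(48 + 1) = (-(-192)*(-21))*(48 + 1) = -192*21*49 = -4032*49 = -197568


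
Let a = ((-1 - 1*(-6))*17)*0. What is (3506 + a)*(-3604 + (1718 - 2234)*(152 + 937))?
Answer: -1982741168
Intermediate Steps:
a = 0 (a = ((-1 + 6)*17)*0 = (5*17)*0 = 85*0 = 0)
(3506 + a)*(-3604 + (1718 - 2234)*(152 + 937)) = (3506 + 0)*(-3604 + (1718 - 2234)*(152 + 937)) = 3506*(-3604 - 516*1089) = 3506*(-3604 - 561924) = 3506*(-565528) = -1982741168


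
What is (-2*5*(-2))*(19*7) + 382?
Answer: 3042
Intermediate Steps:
(-2*5*(-2))*(19*7) + 382 = -10*(-2)*133 + 382 = 20*133 + 382 = 2660 + 382 = 3042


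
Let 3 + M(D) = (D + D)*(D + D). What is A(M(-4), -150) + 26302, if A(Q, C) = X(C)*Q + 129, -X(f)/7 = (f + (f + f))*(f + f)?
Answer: -57618569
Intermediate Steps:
X(f) = -42*f**2 (X(f) = -7*(f + (f + f))*(f + f) = -7*(f + 2*f)*2*f = -7*3*f*2*f = -42*f**2)
M(D) = -3 + 4*D**2 (M(D) = -3 + (D + D)*(D + D) = -3 + (2*D)*(2*D) = -3 + 4*D**2)
A(Q, C) = 129 - 42*Q*C**2 (A(Q, C) = (-42*C**2)*Q + 129 = -42*Q*C**2 + 129 = 129 - 42*Q*C**2)
A(M(-4), -150) + 26302 = (129 - 42*(-3 + 4*(-4)**2)*(-150)**2) + 26302 = (129 - 42*(-3 + 4*16)*22500) + 26302 = (129 - 42*(-3 + 64)*22500) + 26302 = (129 - 42*61*22500) + 26302 = (129 - 57645000) + 26302 = -57644871 + 26302 = -57618569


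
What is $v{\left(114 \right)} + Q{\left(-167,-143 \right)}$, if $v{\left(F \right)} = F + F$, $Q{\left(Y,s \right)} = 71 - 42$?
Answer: $257$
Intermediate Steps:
$Q{\left(Y,s \right)} = 29$ ($Q{\left(Y,s \right)} = 71 - 42 = 29$)
$v{\left(F \right)} = 2 F$
$v{\left(114 \right)} + Q{\left(-167,-143 \right)} = 2 \cdot 114 + 29 = 228 + 29 = 257$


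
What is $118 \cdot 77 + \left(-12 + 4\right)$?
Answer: $9078$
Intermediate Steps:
$118 \cdot 77 + \left(-12 + 4\right) = 9086 - 8 = 9078$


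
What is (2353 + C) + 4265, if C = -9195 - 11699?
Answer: -14276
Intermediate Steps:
C = -20894
(2353 + C) + 4265 = (2353 - 20894) + 4265 = -18541 + 4265 = -14276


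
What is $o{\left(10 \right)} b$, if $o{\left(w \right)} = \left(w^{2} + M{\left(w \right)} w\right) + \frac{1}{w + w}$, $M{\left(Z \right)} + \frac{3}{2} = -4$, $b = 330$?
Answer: $\frac{29733}{2} \approx 14867.0$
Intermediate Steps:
$M{\left(Z \right)} = - \frac{11}{2}$ ($M{\left(Z \right)} = - \frac{3}{2} - 4 = - \frac{11}{2}$)
$o{\left(w \right)} = w^{2} + \frac{1}{2 w} - \frac{11 w}{2}$ ($o{\left(w \right)} = \left(w^{2} - \frac{11 w}{2}\right) + \frac{1}{w + w} = \left(w^{2} - \frac{11 w}{2}\right) + \frac{1}{2 w} = w^{2} + \frac{1}{2 w} - \frac{11 w}{2}$)
$o{\left(10 \right)} b = \frac{1 + 10^{2} \left(-11 + 2 \cdot 10\right)}{2 \cdot 10} \cdot 330 = \frac{1}{2} \cdot \frac{1}{10} \left(1 + 100 \left(-11 + 20\right)\right) 330 = \frac{1}{2} \cdot \frac{1}{10} \left(1 + 100 \cdot 9\right) 330 = \frac{1}{2} \cdot \frac{1}{10} \left(1 + 900\right) 330 = \frac{1}{2} \cdot \frac{1}{10} \cdot 901 \cdot 330 = \frac{901}{20} \cdot 330 = \frac{29733}{2}$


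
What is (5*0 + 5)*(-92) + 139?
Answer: -321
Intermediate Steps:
(5*0 + 5)*(-92) + 139 = (0 + 5)*(-92) + 139 = 5*(-92) + 139 = -460 + 139 = -321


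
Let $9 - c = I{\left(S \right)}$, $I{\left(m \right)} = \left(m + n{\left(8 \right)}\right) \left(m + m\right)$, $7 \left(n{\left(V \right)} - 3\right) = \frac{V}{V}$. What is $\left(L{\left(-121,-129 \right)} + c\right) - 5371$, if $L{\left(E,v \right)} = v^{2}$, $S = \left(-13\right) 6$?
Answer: $- \frac{2791}{7} \approx -398.71$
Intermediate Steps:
$S = -78$
$n{\left(V \right)} = \frac{22}{7}$ ($n{\left(V \right)} = 3 + \frac{V \frac{1}{V}}{7} = 3 + \frac{1}{7} \cdot 1 = 3 + \frac{1}{7} = \frac{22}{7}$)
$I{\left(m \right)} = 2 m \left(\frac{22}{7} + m\right)$ ($I{\left(m \right)} = \left(m + \frac{22}{7}\right) \left(m + m\right) = \left(\frac{22}{7} + m\right) 2 m = 2 m \left(\frac{22}{7} + m\right)$)
$c = - \frac{81681}{7}$ ($c = 9 - \frac{2}{7} \left(-78\right) \left(22 + 7 \left(-78\right)\right) = 9 - \frac{2}{7} \left(-78\right) \left(22 - 546\right) = 9 - \frac{2}{7} \left(-78\right) \left(-524\right) = 9 - \frac{81744}{7} = - \frac{81681}{7} \approx -11669.0$)
$\left(L{\left(-121,-129 \right)} + c\right) - 5371 = \left(\left(-129\right)^{2} - \frac{81681}{7}\right) - 5371 = \left(16641 - \frac{81681}{7}\right) - 5371 = \frac{34806}{7} - 5371 = - \frac{2791}{7}$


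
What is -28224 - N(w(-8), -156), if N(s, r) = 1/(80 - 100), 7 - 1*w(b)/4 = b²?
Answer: -564479/20 ≈ -28224.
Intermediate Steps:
w(b) = 28 - 4*b²
N(s, r) = -1/20 (N(s, r) = 1/(-20) = -1/20)
-28224 - N(w(-8), -156) = -28224 - 1*(-1/20) = -28224 + 1/20 = -564479/20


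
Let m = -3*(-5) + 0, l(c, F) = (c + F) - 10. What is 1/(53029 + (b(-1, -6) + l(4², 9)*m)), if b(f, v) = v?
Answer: 1/53248 ≈ 1.8780e-5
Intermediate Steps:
l(c, F) = -10 + F + c (l(c, F) = (F + c) - 10 = -10 + F + c)
m = 15 (m = 15 + 0 = 15)
1/(53029 + (b(-1, -6) + l(4², 9)*m)) = 1/(53029 + (-6 + (-10 + 9 + 4²)*15)) = 1/(53029 + (-6 + (-10 + 9 + 16)*15)) = 1/(53029 + (-6 + 15*15)) = 1/(53029 + (-6 + 225)) = 1/(53029 + 219) = 1/53248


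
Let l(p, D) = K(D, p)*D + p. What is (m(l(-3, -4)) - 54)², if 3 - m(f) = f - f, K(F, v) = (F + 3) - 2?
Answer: 2601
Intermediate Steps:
K(F, v) = 1 + F (K(F, v) = (3 + F) - 2 = 1 + F)
l(p, D) = p + D*(1 + D) (l(p, D) = (1 + D)*D + p = D*(1 + D) + p = p + D*(1 + D))
m(f) = 3 (m(f) = 3 - (f - f) = 3 - 1*0 = 3 + 0 = 3)
(m(l(-3, -4)) - 54)² = (3 - 54)² = (-51)² = 2601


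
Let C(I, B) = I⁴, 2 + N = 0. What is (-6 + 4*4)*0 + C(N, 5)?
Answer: 16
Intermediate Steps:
N = -2 (N = -2 + 0 = -2)
(-6 + 4*4)*0 + C(N, 5) = (-6 + 4*4)*0 + (-2)⁴ = (-6 + 16)*0 + 16 = 10*0 + 16 = 0 + 16 = 16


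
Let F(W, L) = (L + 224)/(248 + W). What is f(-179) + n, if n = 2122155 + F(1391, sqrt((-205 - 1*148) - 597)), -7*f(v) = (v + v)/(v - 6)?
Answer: 4504284301593/2122505 + 5*I*sqrt(38)/1639 ≈ 2.1222e+6 + 0.018805*I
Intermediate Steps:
f(v) = -2*v/(7*(-6 + v)) (f(v) = -(v + v)/(7*(v - 6)) = -2*v/(7*(-6 + v)))
F(W, L) = (224 + L)/(248 + W)
n = 3478212269/1639 + 5*I*sqrt(38)/1639 (n = 2122155 + (224 + sqrt((-205 - 1*148) - 597))/(248 + 1391) = 2122155 + (224 + sqrt((-205 - 148) - 597))/1639 = 2122155 + (224 + sqrt(-353 - 597))/1639 = 2122155 + (224 + sqrt(-950))/1639 = 2122155 + (224 + 5*I*sqrt(38))/1639 = 2122155 + (224/1639 + 5*I*sqrt(38)/1639) = 3478212269/1639 + 5*I*sqrt(38)/1639 ≈ 2.1222e+6 + 0.018805*I)
f(-179) + n = -2*(-179)/(-42 + 7*(-179)) + (3478212269/1639 + 5*I*sqrt(38)/1639) = -2*(-179)/(-42 - 1253) + (3478212269/1639 + 5*I*sqrt(38)/1639) = -2*(-179)/(-1295) + (3478212269/1639 + 5*I*sqrt(38)/1639) = -2*(-179)*(-1/1295) + (3478212269/1639 + 5*I*sqrt(38)/1639) = -358/1295 + (3478212269/1639 + 5*I*sqrt(38)/1639) = 4504284301593/2122505 + 5*I*sqrt(38)/1639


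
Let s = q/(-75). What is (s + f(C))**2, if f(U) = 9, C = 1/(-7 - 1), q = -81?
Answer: 63504/625 ≈ 101.61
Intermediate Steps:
s = 27/25 (s = -81/(-75) = -81*(-1/75) = 27/25 ≈ 1.0800)
C = -1/8 (C = 1/(-8) = -1/8 ≈ -0.12500)
(s + f(C))**2 = (27/25 + 9)**2 = (252/25)**2 = 63504/625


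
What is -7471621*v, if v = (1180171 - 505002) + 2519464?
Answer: -23869087010093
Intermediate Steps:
v = 3194633 (v = 675169 + 2519464 = 3194633)
-7471621*v = -7471621/(1/3194633) = -7471621/1/3194633 = -7471621*3194633 = -23869087010093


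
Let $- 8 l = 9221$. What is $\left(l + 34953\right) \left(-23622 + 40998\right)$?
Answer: $587315316$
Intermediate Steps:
$l = - \frac{9221}{8}$ ($l = \left(- \frac{1}{8}\right) 9221 = - \frac{9221}{8} \approx -1152.6$)
$\left(l + 34953\right) \left(-23622 + 40998\right) = \left(- \frac{9221}{8} + 34953\right) \left(-23622 + 40998\right) = \frac{270403}{8} \cdot 17376 = 587315316$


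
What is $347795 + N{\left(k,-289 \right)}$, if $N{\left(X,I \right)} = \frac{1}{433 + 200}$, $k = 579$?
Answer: $\frac{220154236}{633} \approx 3.478 \cdot 10^{5}$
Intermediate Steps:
$N{\left(X,I \right)} = \frac{1}{633}$
$347795 + N{\left(k,-289 \right)} = 347795 + \frac{1}{633} = \frac{220154236}{633}$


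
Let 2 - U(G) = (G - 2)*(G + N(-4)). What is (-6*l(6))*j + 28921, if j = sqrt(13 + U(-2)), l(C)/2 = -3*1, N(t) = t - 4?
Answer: 28921 + 180*I ≈ 28921.0 + 180.0*I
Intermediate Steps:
N(t) = -4 + t
U(G) = 2 - (-8 + G)*(-2 + G) (U(G) = 2 - (G - 2)*(G + (-4 - 4)) = 2 - (-2 + G)*(G - 8) = 2 - (-2 + G)*(-8 + G) = 2 - (-8 + G)*(-2 + G))
l(C) = -6 (l(C) = 2*(-3*1) = 2*(-3) = -6)
j = 5*I (j = sqrt(13 + (-14 - 1*(-2)**2 + 10*(-2))) = sqrt(13 + (-14 - 1*4 - 20)) = sqrt(13 + (-14 - 4 - 20)) = sqrt(13 - 38) = sqrt(-25) = 5*I ≈ 5.0*I)
(-6*l(6))*j + 28921 = (-6*(-6))*(5*I) + 28921 = 36*(5*I) + 28921 = 180*I + 28921 = 28921 + 180*I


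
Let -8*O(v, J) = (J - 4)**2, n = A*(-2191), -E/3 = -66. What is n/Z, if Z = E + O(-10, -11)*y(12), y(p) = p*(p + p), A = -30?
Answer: -10955/1317 ≈ -8.3181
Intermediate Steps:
E = 198 (E = -3*(-66) = 198)
n = 65730 (n = -30*(-2191) = 65730)
O(v, J) = -(-4 + J)**2/8 (O(v, J) = -(J - 4)**2/8 = -(-4 + J)**2/8)
y(p) = 2*p**2 (y(p) = p*(2*p) = 2*p**2)
Z = -7902 (Z = 198 + (-(-4 - 11)**2/8)*(2*12**2) = 198 + (-1/8*(-15)**2)*(2*144) = 198 - 1/8*225*288 = 198 - 225/8*288 = 198 - 8100 = -7902)
n/Z = 65730/(-7902) = 65730*(-1/7902) = -10955/1317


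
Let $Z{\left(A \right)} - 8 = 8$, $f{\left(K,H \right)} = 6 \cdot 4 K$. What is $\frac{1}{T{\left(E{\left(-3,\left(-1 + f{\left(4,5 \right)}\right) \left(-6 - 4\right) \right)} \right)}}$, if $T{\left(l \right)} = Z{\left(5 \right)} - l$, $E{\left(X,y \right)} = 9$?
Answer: $\frac{1}{7} \approx 0.14286$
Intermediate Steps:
$f{\left(K,H \right)} = 24 K$
$Z{\left(A \right)} = 16$ ($Z{\left(A \right)} = 8 + 8 = 16$)
$T{\left(l \right)} = 16 - l$
$\frac{1}{T{\left(E{\left(-3,\left(-1 + f{\left(4,5 \right)}\right) \left(-6 - 4\right) \right)} \right)}} = \frac{1}{16 - 9} = \frac{1}{7}$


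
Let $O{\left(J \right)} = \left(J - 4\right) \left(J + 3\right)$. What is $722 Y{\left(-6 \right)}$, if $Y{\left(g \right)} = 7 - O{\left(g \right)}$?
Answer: $-16606$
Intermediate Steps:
$O{\left(J \right)} = \left(-4 + J\right) \left(3 + J\right)$
$Y{\left(g \right)} = 19 + g - g^{2}$ ($Y{\left(g \right)} = 7 - \left(-12 + g^{2} - g\right) = 7 + \left(12 + g - g^{2}\right) = 19 + g - g^{2}$)
$722 Y{\left(-6 \right)} = 722 \left(19 - 6 - \left(-6\right)^{2}\right) = 722 \left(19 - 6 - 36\right) = 722 \left(-23\right) = -16606$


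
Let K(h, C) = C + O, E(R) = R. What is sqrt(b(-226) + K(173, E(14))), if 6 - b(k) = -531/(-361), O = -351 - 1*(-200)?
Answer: I*sqrt(47822)/19 ≈ 11.51*I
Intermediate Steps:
O = -151 (O = -351 + 200 = -151)
K(h, C) = -151 + C (K(h, C) = C - 151 = -151 + C)
b(k) = 1635/361 (b(k) = 6 - (-531)/(-361) = 6 - (-531)*(-1)/361 = 6 - 1*531/361 = 6 - 531/361 = 1635/361)
sqrt(b(-226) + K(173, E(14))) = sqrt(1635/361 + (-151 + 14)) = sqrt(1635/361 - 137) = sqrt(-47822/361) = I*sqrt(47822)/19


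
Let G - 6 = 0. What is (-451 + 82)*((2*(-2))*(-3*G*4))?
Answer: -106272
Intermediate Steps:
G = 6 (G = 6 + 0 = 6)
(-451 + 82)*((2*(-2))*(-3*G*4)) = (-451 + 82)*((2*(-2))*(-3*6*4)) = -(-1476)*(-18*4) = -(-1476)*(-72) = -369*288 = -106272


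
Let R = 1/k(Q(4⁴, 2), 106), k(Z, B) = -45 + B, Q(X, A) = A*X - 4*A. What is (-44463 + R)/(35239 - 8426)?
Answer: -2712242/1635593 ≈ -1.6583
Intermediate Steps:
Q(X, A) = -4*A + A*X
R = 1/61 (R = 1/(-45 + 106) = 1/61 ≈ 0.016393)
(-44463 + R)/(35239 - 8426) = (-44463 + 1/61)/(35239 - 8426) = -2712242/61/26813 = -2712242/61*1/26813 = -2712242/1635593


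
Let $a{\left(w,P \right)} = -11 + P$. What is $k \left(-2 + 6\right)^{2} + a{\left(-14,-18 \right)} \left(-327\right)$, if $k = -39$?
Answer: $8859$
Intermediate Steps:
$k \left(-2 + 6\right)^{2} + a{\left(-14,-18 \right)} \left(-327\right) = - 39 \left(-2 + 6\right)^{2} + \left(-11 - 18\right) \left(-327\right) = - 39 \cdot 4^{2} - -9483 = \left(-39\right) 16 + 9483 = -624 + 9483 = 8859$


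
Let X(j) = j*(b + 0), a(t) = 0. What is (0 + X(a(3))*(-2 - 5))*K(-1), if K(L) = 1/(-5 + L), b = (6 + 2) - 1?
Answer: 0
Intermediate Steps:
b = 7 (b = 8 - 1 = 7)
X(j) = 7*j (X(j) = j*(7 + 0) = j*7 = 7*j)
(0 + X(a(3))*(-2 - 5))*K(-1) = (0 + (7*0)*(-2 - 5))/(-5 - 1) = (0 + 0*(-7))/(-6) = (0 + 0)*(-⅙) = 0*(-⅙) = 0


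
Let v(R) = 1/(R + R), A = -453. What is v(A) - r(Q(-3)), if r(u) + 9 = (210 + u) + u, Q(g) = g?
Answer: -176671/906 ≈ -195.00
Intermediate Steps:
v(R) = 1/(2*R)
r(u) = 201 + 2*u (r(u) = -9 + ((210 + u) + u) = -9 + (210 + 2*u) = 201 + 2*u)
v(A) - r(Q(-3)) = (½)/(-453) - (201 + 2*(-3)) = (½)*(-1/453) - (201 - 6) = -1/906 - 1*195 = -1/906 - 195 = -176671/906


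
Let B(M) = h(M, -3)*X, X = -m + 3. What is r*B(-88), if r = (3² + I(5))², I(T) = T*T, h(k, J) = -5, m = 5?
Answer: 11560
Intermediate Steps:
X = -2 (X = -1*5 + 3 = -5 + 3 = -2)
B(M) = 10 (B(M) = -5*(-2) = 10)
I(T) = T²
r = 1156 (r = (3² + 5²)² = (9 + 25)² = 34² = 1156)
r*B(-88) = 1156*10 = 11560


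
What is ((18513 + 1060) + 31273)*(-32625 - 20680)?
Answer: -2710346030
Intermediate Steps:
((18513 + 1060) + 31273)*(-32625 - 20680) = (19573 + 31273)*(-53305) = 50846*(-53305) = -2710346030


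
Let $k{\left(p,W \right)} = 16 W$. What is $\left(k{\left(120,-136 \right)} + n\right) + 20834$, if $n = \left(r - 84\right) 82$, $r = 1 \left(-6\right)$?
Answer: $11278$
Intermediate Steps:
$r = -6$
$n = -7380$ ($n = \left(-6 - 84\right) 82 = \left(-90\right) 82 = -7380$)
$\left(k{\left(120,-136 \right)} + n\right) + 20834 = \left(16 \left(-136\right) - 7380\right) + 20834 = \left(-2176 - 7380\right) + 20834 = -9556 + 20834 = 11278$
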